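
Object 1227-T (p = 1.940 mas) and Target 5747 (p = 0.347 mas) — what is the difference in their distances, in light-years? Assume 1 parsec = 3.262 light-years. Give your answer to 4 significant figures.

7719 ly

d_A = 1/0.001940″ = 515.46 pc; d_B = 1/0.0003470″ = 2881.8 pc.
|d_B − d_A| = |2881.8 − 515.46| = 2366.3 pc = 2366.3 × 3.262 ly = 7718.9 ly.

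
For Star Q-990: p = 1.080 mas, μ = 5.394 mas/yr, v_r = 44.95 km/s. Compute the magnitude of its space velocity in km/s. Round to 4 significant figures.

d = 1/p = 1/0.001080″ = 925.93 pc.
μ = 5.394 mas/yr = 0.005394 ″/yr.
v_t = 4.740 μ d = 4.740 × 0.005394 × 925.93 = 23.674 km/s.
v = √(v_r² + v_t²) = √(44.95² + 23.674²) = √2580.96 = 50.803 km/s.

50.80 km/s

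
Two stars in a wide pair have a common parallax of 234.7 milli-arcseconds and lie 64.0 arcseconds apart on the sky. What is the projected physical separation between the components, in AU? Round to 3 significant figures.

d = 1/p = 1/0.2347″ = 4.2608 pc.
At distance d (pc), an angle of θ arcsec spans θ·d AU: s = 64.0 × 4.2608 = 272.69 AU.

273 AU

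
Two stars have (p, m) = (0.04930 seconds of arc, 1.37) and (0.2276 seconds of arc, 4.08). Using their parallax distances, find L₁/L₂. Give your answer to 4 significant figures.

L₁/L₂ = 258.6

d₁ = 1/p₁ = 1/0.04930″ = 20.284 pc; d₂ = 1/p₂ = 1/0.2276″ = 4.3937 pc.
M₁ = m₁ − 5 log₁₀ d₁ + 5 = 1.37 − 6.5358 + 5 = -0.1658.
M₂ = 4.08 − 3.2142 + 5 = 5.8658.
L₁/L₂ = 10^(0.4(M₂ − M₁)) = 10^(0.4 × 6.0316) = 10^2.41264 = 258.61.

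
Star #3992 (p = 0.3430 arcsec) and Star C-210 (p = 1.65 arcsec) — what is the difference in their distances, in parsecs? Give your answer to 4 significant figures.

2.309 pc

d_A = 1/0.3430″ = 2.9155 pc; d_B = 1/1.650″ = 0.60606 pc.
|d_B − d_A| = |0.60606 − 2.9155| = 2.3094 pc.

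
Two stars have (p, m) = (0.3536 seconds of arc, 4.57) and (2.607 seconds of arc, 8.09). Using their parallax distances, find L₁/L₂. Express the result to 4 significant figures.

L₁/L₂ = 1391

d₁ = 1/p₁ = 1/0.3536″ = 2.8281 pc; d₂ = 1/p₂ = 1/2.607″ = 0.38358 pc.
M₁ = m₁ − 5 log₁₀ d₁ + 5 = 4.57 − 2.2575 + 5 = 7.3125.
M₂ = 8.09 − (-2.0807) + 5 = 15.1707.
L₁/L₂ = 10^(0.4(M₂ − M₁)) = 10^(0.4 × 7.8582) = 10^3.14328 = 1390.8.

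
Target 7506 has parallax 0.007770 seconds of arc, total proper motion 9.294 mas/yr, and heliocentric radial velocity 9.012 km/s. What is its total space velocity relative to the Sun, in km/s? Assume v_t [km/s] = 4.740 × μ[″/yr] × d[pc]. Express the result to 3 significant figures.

10.6 km/s

d = 1/p = 1/0.007770″ = 128.7 pc.
μ = 9.294 mas/yr = 0.009294 ″/yr.
v_t = 4.740 μ d = 4.740 × 0.009294 × 128.7 = 5.6697 km/s.
v = √(v_r² + v_t²) = √(9.012² + 5.6697²) = √113.362 = 10.647 km/s.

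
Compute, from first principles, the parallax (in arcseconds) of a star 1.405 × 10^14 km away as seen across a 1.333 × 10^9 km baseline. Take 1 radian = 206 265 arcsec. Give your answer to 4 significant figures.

1.957 arcsec

θ ≈ B/d = (1.333 × 10^9) / (1.405 × 10^14) = 9.4875 × 10^-6 rad.
In arcseconds: 9.4875 × 10^-6 × 206265 = 1.9569″.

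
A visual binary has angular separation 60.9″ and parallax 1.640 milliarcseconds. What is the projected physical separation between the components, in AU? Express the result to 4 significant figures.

37130 AU

d = 1/p = 1/0.001640″ = 609.76 pc.
At distance d (pc), an angle of θ arcsec spans θ·d AU: s = 60.9 × 609.76 = 37134 AU.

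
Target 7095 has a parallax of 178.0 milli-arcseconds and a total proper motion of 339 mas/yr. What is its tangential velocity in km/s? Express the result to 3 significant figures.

d = 1/p = 1/0.1780″ = 5.618 pc.
μ = 339 mas/yr = 0.339 ″/yr.
v_t = 4.74 × μ × d = 4.74 × 0.339 × 5.618 = 9.0273 km/s.

9.03 km/s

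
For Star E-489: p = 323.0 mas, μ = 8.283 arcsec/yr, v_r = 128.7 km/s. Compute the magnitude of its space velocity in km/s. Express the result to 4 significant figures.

d = 1/p = 1/0.3230″ = 3.096 pc.
v_t = 4.740 μ d = 4.740 × 8.283 × 3.096 = 121.55 km/s.
v = √(v_r² + v_t²) = √(128.7² + 121.55²) = √31338.1 = 177.03 km/s.

177.0 km/s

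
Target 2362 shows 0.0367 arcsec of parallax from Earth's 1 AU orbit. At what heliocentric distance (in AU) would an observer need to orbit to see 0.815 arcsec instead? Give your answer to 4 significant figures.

22.21 AU

Parallax scales linearly with baseline: p ∝ B, so B = p_target / p_Earth × 1 AU.
B = 0.815 / 0.0367 = 22.207 AU.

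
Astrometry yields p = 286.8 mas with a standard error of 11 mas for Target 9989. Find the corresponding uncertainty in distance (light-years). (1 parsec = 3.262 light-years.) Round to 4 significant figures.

0.4362 ly

d = 1/p, so σ_d = σ_p / p².
σ_d = 0.0110 / (0.2868)² = 0.0110 / 0.082254 = 0.13373 pc = 0.13373 × 3.262 ly = 0.43623 ly.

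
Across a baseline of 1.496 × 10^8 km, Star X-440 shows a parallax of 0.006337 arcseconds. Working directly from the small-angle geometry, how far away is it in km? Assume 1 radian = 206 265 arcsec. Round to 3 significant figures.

4.87 × 10^15 km

θ = 0.006337″ = 0.006337/206265 = 3.0723 × 10^-8 rad.
d = B/θ = (1.496 × 10^8) / (3.0723 × 10^-8) = 4.8693 × 10^15 km.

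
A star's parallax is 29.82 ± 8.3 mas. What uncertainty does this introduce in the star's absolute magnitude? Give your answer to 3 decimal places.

M = m − 5 log₁₀ d + 5 = m + 5 log₁₀ p + 5, so ∂M/∂p = 5/(p ln 10).
σ_M = (5/ln 10) · (σ_p/p) = 2.1715 × 8.3/29.82 = 2.1715 × 0.27834 = 0.60442.

σ_M = 0.604 mag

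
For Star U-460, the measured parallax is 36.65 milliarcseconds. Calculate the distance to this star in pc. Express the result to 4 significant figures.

p = 36.65 milliarcseconds = 0.03665 arcsec.
d = 1/p = 1/0.03665 = 27.285 pc.

27.29 pc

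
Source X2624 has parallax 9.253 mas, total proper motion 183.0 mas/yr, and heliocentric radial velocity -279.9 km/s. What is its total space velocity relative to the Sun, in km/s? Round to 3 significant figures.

295 km/s

d = 1/p = 1/0.009253″ = 108.07 pc.
μ = 183.0 mas/yr = 0.1830 ″/yr.
v_t = 4.740 μ d = 4.740 × 0.1830 × 108.07 = 93.742 km/s.
v = √(v_r² + v_t²) = √((-279.9)² + 93.742²) = √87131.6 = 295.18 km/s.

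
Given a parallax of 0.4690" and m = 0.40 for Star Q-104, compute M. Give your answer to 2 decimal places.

d = 1/p = 1/0.4690″ = 2.1322 pc.
m − M = 5 log₁₀(2.1322) − 5 = 1.6441 − 5 = -3.3559.
M = m − (m − M) = 0.40 − (-3.3559) = 3.76.

M = 3.76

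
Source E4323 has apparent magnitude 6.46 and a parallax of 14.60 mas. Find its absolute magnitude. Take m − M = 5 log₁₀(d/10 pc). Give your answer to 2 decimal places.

d = 1/p = 1/0.01460″ = 68.493 pc.
m − M = 5 log₁₀(68.493) − 5 = 9.1782 − 5 = 4.1782.
M = m − (m − M) = 6.46 − 4.1782 = 2.28.

M = 2.28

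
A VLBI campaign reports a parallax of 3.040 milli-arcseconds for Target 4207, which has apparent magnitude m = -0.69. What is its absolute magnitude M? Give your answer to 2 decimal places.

d = 1/p = 1/0.003040″ = 328.95 pc.
m − M = 5 log₁₀(328.95) − 5 = 12.5856 − 5 = 7.5856.
M = m − (m − M) = -0.69 − 7.5856 = -8.28.

M = -8.28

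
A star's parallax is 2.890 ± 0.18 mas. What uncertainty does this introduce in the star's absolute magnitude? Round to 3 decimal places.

σ_M = 0.135 mag

M = m − 5 log₁₀ d + 5 = m + 5 log₁₀ p + 5, so ∂M/∂p = 5/(p ln 10).
σ_M = (5/ln 10) · (σ_p/p) = 2.1715 × 0.18/2.890 = 2.1715 × 0.062284 = 0.13525.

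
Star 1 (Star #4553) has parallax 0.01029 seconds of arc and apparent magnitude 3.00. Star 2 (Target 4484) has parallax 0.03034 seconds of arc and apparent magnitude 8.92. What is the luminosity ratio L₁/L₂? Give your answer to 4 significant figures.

L₁/L₂ = 2029

d₁ = 1/p₁ = 1/0.01029″ = 97.182 pc; d₂ = 1/p₂ = 1/0.03034″ = 32.96 pc.
M₁ = m₁ − 5 log₁₀ d₁ + 5 = 3.00 − 9.9379 + 5 = -1.9379.
M₂ = 8.92 − 7.5899 + 5 = 6.3301.
L₁/L₂ = 10^(0.4(M₂ − M₁)) = 10^(0.4 × 8.2680) = 10^3.30720 = 2028.6.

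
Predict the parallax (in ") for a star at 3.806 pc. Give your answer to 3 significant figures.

0.263 "

p = 1/d = 1/3.806 = 0.26274 arcsec.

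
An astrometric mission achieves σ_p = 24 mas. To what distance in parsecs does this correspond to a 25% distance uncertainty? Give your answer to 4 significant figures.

σ_d/d = σ_p/p, so the condition is σ_p/p ≤ 0.25, i.e. p ≥ σ_p/0.25.
p_min = 24/0.25 = 96 mas = 0.096 arcsec.
d_max = 1/p_min = 1/0.096 = 10.417 pc.

10.42 pc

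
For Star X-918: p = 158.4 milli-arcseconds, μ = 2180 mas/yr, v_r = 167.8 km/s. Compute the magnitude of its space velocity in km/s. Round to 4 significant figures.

180.0 km/s

d = 1/p = 1/0.1584″ = 6.3131 pc.
μ = 2180 mas/yr = 2.180 ″/yr.
v_t = 4.740 μ d = 4.740 × 2.180 × 6.3131 = 65.235 km/s.
v = √(v_r² + v_t²) = √(167.8² + 65.235²) = √32412.4 = 180.03 km/s.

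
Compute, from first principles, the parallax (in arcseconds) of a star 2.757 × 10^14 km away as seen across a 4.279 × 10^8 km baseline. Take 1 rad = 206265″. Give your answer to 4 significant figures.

0.3201 arcsec

θ ≈ B/d = (4.279 × 10^8) / (2.757 × 10^14) = 1.5520 × 10^-6 rad.
In arcseconds: 1.5520 × 10^-6 × 206265 = 0.32012″.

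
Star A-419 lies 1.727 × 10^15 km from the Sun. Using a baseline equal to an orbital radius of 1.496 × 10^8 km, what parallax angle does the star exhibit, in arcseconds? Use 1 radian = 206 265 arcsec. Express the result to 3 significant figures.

0.0179 arcsec

θ ≈ B/d = (1.496 × 10^8) / (1.727 × 10^15) = 8.6624 × 10^-8 rad.
In arcseconds: 8.6624 × 10^-8 × 206265 = 0.017867″.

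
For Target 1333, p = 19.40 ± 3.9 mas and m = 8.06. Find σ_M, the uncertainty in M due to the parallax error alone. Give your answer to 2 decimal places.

σ_M = 0.44 mag

M = m − 5 log₁₀ d + 5 = m + 5 log₁₀ p + 5, so ∂M/∂p = 5/(p ln 10).
σ_M = (5/ln 10) · (σ_p/p) = 2.1715 × 3.9/19.40 = 2.1715 × 0.20103 = 0.43654.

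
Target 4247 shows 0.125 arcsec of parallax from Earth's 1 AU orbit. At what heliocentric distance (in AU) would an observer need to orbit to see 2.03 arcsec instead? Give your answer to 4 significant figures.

16.24 AU

Parallax scales linearly with baseline: p ∝ B, so B = p_target / p_Earth × 1 AU.
B = 2.03 / 0.125 = 16.24 AU.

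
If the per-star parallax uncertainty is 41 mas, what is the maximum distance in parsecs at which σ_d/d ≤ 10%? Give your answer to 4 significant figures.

2.439 pc

σ_d/d = σ_p/p, so the condition is σ_p/p ≤ 0.10, i.e. p ≥ σ_p/0.10.
p_min = 41/0.10 = 410 mas = 0.41 arcsec.
d_max = 1/p_min = 1/0.41 = 2.439 pc.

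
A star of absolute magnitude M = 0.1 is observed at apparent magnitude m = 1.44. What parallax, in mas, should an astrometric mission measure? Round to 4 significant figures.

m − M = 1.44 − 0.1 = 1.34.
d = 10^((m−M)/5 + 1) = 10^1.268 = 18.535 pc.
p = 1/d = 1/18.535 = 0.053952 arcsec = 53.952 mas.

53.95 mas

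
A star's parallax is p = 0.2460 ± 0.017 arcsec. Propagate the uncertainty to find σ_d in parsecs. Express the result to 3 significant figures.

0.281 pc

d = 1/p, so σ_d = σ_p / p².
σ_d = 0.0170 / (0.2460)² = 0.0170 / 0.060516 = 0.28092 pc.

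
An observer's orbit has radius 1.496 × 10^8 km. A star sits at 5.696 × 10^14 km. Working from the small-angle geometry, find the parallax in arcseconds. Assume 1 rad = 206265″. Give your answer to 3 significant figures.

0.0542 arcsec

θ ≈ B/d = (1.496 × 10^8) / (5.696 × 10^14) = 2.6264 × 10^-7 rad.
In arcseconds: 2.6264 × 10^-7 × 206265 = 0.054173″.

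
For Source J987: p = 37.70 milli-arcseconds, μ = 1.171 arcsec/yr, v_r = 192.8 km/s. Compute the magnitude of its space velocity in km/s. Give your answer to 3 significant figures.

243 km/s

d = 1/p = 1/0.03770″ = 26.525 pc.
v_t = 4.740 μ d = 4.740 × 1.171 × 26.525 = 147.23 km/s.
v = √(v_r² + v_t²) = √(192.8² + 147.23²) = √58848.5 = 242.59 km/s.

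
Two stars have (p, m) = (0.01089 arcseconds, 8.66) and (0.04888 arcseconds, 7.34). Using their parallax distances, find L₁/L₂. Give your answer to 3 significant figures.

d₁ = 1/p₁ = 1/0.01089″ = 91.827 pc; d₂ = 1/p₂ = 1/0.04888″ = 20.458 pc.
M₁ = m₁ − 5 log₁₀ d₁ + 5 = 8.66 − 9.8149 + 5 = 3.8451.
M₂ = 7.34 − 6.5543 + 5 = 5.7857.
L₁/L₂ = 10^(0.4(M₂ − M₁)) = 10^(0.4 × 1.9406) = 10^0.77624 = 5.9737.

L₁/L₂ = 5.97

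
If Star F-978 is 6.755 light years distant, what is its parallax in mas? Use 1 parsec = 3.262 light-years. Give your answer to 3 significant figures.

d = 6.755 ly ÷ 3.262 = 2.0708 pc.
p = 1/d = 1/2.0708 = 0.48291 arcsec.
= 0.48291 × 1000 = 482.91 mas.

483 mas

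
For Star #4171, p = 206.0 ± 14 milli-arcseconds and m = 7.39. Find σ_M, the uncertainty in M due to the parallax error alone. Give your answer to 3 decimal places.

M = m − 5 log₁₀ d + 5 = m + 5 log₁₀ p + 5, so ∂M/∂p = 5/(p ln 10).
σ_M = (5/ln 10) · (σ_p/p) = 2.1715 × 14/206.0 = 2.1715 × 0.067961 = 0.14758.

σ_M = 0.148 mag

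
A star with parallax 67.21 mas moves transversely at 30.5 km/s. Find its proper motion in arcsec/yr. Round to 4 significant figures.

d = 1/p = 1/0.06721″ = 14.879 pc.
μ = v_t / (4.74 d) = 30.5 / (4.74 × 14.879) = 30.5 / 70.526 = 0.43246 ″/yr.

0.4325 arcsec/yr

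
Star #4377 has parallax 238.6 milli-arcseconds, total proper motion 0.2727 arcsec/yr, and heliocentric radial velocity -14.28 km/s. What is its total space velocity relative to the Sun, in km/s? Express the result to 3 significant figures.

d = 1/p = 1/0.2386″ = 4.1911 pc.
v_t = 4.740 μ d = 4.740 × 0.2727 × 4.1911 = 5.4174 km/s.
v = √(v_r² + v_t²) = √((-14.28)² + 5.4174²) = √233.267 = 15.273 km/s.

15.3 km/s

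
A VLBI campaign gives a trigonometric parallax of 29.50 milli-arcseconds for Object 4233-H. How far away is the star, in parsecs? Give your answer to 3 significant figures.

33.9 pc

p = 29.50 milli-arcseconds = 0.02950 arcsec.
d = 1/p = 1/0.02950 = 33.898 pc.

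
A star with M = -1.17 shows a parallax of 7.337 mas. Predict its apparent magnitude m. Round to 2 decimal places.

d = 1/p = 1/0.007337″ = 136.3 pc.
m − M = 5 log₁₀ d − 5 = 5 log₁₀(136.3) − 5 = 10.6725 − 5 = 5.6725.
m = M + (m − M) = -1.17 + 5.6725 = 4.50.

m = 4.50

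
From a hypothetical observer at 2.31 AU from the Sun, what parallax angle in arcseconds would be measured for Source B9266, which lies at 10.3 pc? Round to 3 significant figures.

0.224 arcsec

p (arcsec) = B (AU) / d (pc).
p = 2.31 / 10.3 = 0.22427 arcsec.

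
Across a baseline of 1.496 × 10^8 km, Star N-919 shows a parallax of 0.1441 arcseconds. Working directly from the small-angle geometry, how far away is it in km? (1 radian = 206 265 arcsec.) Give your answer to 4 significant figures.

2.141 × 10^14 km

θ = 0.1441″ = 0.1441/206265 = 6.9862 × 10^-7 rad.
d = B/θ = (1.496 × 10^8) / (6.9862 × 10^-7) = 2.1414 × 10^14 km.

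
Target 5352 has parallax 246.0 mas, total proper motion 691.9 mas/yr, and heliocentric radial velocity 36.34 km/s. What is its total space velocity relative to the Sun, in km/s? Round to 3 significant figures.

38.7 km/s

d = 1/p = 1/0.2460″ = 4.065 pc.
μ = 691.9 mas/yr = 0.6919 ″/yr.
v_t = 4.740 μ d = 4.740 × 0.6919 × 4.065 = 13.332 km/s.
v = √(v_r² + v_t²) = √(36.34² + 13.332²) = √1498.34 = 38.708 km/s.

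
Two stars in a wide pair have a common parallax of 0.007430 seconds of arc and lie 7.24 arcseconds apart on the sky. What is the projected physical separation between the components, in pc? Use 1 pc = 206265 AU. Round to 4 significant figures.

d = 1/p = 1/0.007430″ = 134.59 pc.
At distance d (pc), an angle of θ arcsec spans θ·d AU: s = 7.24 × 134.59 = 974.43 AU.
= 974.43 / 206265 = 0.0047242 pc.

0.004724 pc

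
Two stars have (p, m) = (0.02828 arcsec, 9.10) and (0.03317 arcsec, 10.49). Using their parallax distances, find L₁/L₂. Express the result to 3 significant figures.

L₁/L₂ = 4.95

d₁ = 1/p₁ = 1/0.02828″ = 35.361 pc; d₂ = 1/p₂ = 1/0.03317″ = 30.148 pc.
M₁ = m₁ − 5 log₁₀ d₁ + 5 = 9.10 − 7.7426 + 5 = 6.3574.
M₂ = 10.49 − 7.3963 + 5 = 8.0937.
L₁/L₂ = 10^(0.4(M₂ − M₁)) = 10^(0.4 × 1.7363) = 10^0.69452 = 4.949.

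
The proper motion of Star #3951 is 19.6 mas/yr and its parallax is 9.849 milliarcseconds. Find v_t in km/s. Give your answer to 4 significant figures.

d = 1/p = 1/0.009849″ = 101.53 pc.
μ = 19.6 mas/yr = 0.0196 ″/yr.
v_t = 4.74 × μ × d = 4.74 × 0.0196 × 101.53 = 9.4325 km/s.

9.433 km/s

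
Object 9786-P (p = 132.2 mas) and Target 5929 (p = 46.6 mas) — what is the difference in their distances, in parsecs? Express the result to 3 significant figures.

d_A = 1/0.1322″ = 7.5643 pc; d_B = 1/0.04660″ = 21.459 pc.
|d_B − d_A| = |21.459 − 7.5643| = 13.895 pc.

13.9 pc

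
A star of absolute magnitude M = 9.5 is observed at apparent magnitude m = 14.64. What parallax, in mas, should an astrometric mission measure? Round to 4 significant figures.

9.376 mas

m − M = 14.64 − 9.5 = 5.14.
d = 10^((m−M)/5 + 1) = 10^2.028 = 106.66 pc.
p = 1/d = 1/106.66 = 0.0093756 arcsec = 9.3756 mas.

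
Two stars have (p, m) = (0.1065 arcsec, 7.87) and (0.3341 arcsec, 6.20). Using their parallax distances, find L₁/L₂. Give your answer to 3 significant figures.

d₁ = 1/p₁ = 1/0.1065″ = 9.3897 pc; d₂ = 1/p₂ = 1/0.3341″ = 2.9931 pc.
M₁ = m₁ − 5 log₁₀ d₁ + 5 = 7.87 − 4.8633 + 5 = 8.0067.
M₂ = 6.20 − 2.3806 + 5 = 8.8194.
L₁/L₂ = 10^(0.4(M₂ − M₁)) = 10^(0.4 × 0.8127) = 10^0.32508 = 2.1139.

L₁/L₂ = 2.11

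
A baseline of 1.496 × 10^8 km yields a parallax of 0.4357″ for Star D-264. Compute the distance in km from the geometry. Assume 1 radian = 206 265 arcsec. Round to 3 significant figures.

θ = 0.4357″ = 0.4357/206265 = 2.1123 × 10^-6 rad.
d = B/θ = (1.496 × 10^8) / (2.1123 × 10^-6) = 7.0823 × 10^13 km.

7.08 × 10^13 km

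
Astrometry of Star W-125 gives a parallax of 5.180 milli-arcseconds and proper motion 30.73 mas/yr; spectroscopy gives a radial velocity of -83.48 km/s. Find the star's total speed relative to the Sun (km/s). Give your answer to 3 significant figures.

88.1 km/s

d = 1/p = 1/0.005180″ = 193.05 pc.
μ = 30.73 mas/yr = 0.03073 ″/yr.
v_t = 4.740 μ d = 4.740 × 0.03073 × 193.05 = 28.12 km/s.
v = √(v_r² + v_t²) = √((-83.48)² + 28.12²) = √7759.64 = 88.089 km/s.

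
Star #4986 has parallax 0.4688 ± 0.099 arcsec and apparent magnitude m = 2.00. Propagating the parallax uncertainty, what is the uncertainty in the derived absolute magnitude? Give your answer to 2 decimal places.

M = m − 5 log₁₀ d + 5 = m + 5 log₁₀ p + 5, so ∂M/∂p = 5/(p ln 10).
σ_M = (5/ln 10) · (σ_p/p) = 2.1715 × 0.099/0.4688 = 2.1715 × 0.21118 = 0.45858.

σ_M = 0.46 mag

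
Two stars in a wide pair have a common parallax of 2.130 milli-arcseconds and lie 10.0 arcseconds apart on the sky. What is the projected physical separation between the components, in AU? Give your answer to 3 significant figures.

d = 1/p = 1/0.002130″ = 469.48 pc.
At distance d (pc), an angle of θ arcsec spans θ·d AU: s = 10.0 × 469.48 = 4694.8 AU.

4690 AU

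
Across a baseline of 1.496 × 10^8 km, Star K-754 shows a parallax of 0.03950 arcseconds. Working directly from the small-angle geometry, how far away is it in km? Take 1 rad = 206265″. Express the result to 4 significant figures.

7.812 × 10^14 km

θ = 0.03950″ = 0.03950/206265 = 1.9150 × 10^-7 rad.
d = B/θ = (1.496 × 10^8) / (1.9150 × 10^-7) = 7.8120 × 10^14 km.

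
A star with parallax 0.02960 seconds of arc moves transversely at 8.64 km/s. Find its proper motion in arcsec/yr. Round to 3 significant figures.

0.0540 arcsec/yr

d = 1/p = 1/0.02960″ = 33.784 pc.
μ = v_t / (4.74 d) = 8.64 / (4.74 × 33.784) = 8.64 / 160.14 = 0.053953 ″/yr.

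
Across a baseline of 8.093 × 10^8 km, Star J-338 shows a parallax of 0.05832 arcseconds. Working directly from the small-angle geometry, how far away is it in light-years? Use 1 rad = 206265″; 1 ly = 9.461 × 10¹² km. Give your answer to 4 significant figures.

302.5 ly

θ = 0.05832″ = 0.05832/206265 = 2.8274 × 10^-7 rad.
d = B/θ = (8.093 × 10^8) / (2.8274 × 10^-7) = 2.8623 × 10^15 km = (2.8623 × 10^15) / (9.461 × 10^12) ly = 302.54 ly.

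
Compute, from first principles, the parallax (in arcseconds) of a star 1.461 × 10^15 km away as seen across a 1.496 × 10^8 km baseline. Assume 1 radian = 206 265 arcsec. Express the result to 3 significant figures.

θ ≈ B/d = (1.496 × 10^8) / (1.461 × 10^15) = 1.0240 × 10^-7 rad.
In arcseconds: 1.0240 × 10^-7 × 206265 = 0.021122″.

0.0211 arcsec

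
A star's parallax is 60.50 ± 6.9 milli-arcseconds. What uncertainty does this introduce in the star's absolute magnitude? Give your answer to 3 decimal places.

M = m − 5 log₁₀ d + 5 = m + 5 log₁₀ p + 5, so ∂M/∂p = 5/(p ln 10).
σ_M = (5/ln 10) · (σ_p/p) = 2.1715 × 6.9/60.50 = 2.1715 × 0.11405 = 0.24766.

σ_M = 0.248 mag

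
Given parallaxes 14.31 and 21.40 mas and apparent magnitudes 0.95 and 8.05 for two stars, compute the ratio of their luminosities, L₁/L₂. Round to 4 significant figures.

L₁/L₂ = 1547

d₁ = 1/p₁ = 1/0.01431″ = 69.881 pc; d₂ = 1/p₂ = 1/0.02140″ = 46.729 pc.
M₁ = m₁ − 5 log₁₀ d₁ + 5 = 0.95 − 9.2218 + 5 = -3.2718.
M₂ = 8.05 − 8.3479 + 5 = 4.7021.
L₁/L₂ = 10^(0.4(M₂ − M₁)) = 10^(0.4 × 7.9739) = 10^3.18956 = 1547.2.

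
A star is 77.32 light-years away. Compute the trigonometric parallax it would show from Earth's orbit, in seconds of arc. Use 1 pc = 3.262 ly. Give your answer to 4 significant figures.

0.04219 arcsec

d = 77.32 ly ÷ 3.262 = 23.703 pc.
p = 1/d = 1/23.703 = 0.042189 arcsec.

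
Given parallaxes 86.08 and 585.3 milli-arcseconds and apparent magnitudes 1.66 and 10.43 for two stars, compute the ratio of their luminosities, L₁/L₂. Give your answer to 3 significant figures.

d₁ = 1/p₁ = 1/0.08608″ = 11.617 pc; d₂ = 1/p₂ = 1/0.5853″ = 1.7085 pc.
M₁ = m₁ − 5 log₁₀ d₁ + 5 = 1.66 − 5.3255 + 5 = 1.3345.
M₂ = 10.43 − 1.1631 + 5 = 14.2669.
L₁/L₂ = 10^(0.4(M₂ − M₁)) = 10^(0.4 × 12.9324) = 10^5.17296 = 1.4892 × 10^5.

L₁/L₂ = 149000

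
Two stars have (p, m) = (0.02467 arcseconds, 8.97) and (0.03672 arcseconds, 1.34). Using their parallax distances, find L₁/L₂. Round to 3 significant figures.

d₁ = 1/p₁ = 1/0.02467″ = 40.535 pc; d₂ = 1/p₂ = 1/0.03672″ = 27.233 pc.
M₁ = m₁ − 5 log₁₀ d₁ + 5 = 8.97 − 8.0392 + 5 = 5.9308.
M₂ = 1.34 − 7.1755 + 5 = -0.8355.
L₁/L₂ = 10^(0.4(M₂ − M₁)) = 10^(0.4 × (-6.7663)) = 10^(-2.70652) = 0.0019655.

L₁/L₂ = 0.00197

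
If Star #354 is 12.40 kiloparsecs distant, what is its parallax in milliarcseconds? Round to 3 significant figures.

0.0806 mas

d = 12.40 kpc = 12400 pc.
p = 1/d = 1/12400 = 0.000080645 arcsec.
= 0.000080645 × 1000 = 0.080645 mas.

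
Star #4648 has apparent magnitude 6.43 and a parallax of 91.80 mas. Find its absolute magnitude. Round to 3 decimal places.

d = 1/p = 1/0.09180″ = 10.893 pc.
m − M = 5 log₁₀(10.893) − 5 = 5.1857 − 5 = 0.1857.
M = m − (m − M) = 6.43 − 0.1857 = 6.244.

M = 6.244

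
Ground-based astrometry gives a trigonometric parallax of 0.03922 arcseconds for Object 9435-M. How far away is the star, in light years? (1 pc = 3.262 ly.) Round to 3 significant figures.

d = 1/p = 1/0.03922 = 25.497 pc.
In light-years: 25.497 × 3.262 = 83.171 ly.

83.2 light years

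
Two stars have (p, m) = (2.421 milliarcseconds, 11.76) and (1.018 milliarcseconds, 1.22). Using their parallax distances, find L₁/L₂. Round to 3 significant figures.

L₁/L₂ = 1.08 × 10^-5

d₁ = 1/p₁ = 1/0.002421″ = 413.05 pc; d₂ = 1/p₂ = 1/0.001018″ = 982.32 pc.
M₁ = m₁ − 5 log₁₀ d₁ + 5 = 11.76 − 13.0800 + 5 = 3.6800.
M₂ = 1.22 − 14.9613 + 5 = -8.7413.
L₁/L₂ = 10^(0.4(M₂ − M₁)) = 10^(0.4 × (-12.4213)) = 10^(-4.96852) = 0.000010752.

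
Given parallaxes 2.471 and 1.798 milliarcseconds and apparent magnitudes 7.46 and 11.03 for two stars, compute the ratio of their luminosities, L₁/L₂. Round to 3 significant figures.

d₁ = 1/p₁ = 1/0.002471″ = 404.69 pc; d₂ = 1/p₂ = 1/0.001798″ = 556.17 pc.
M₁ = m₁ − 5 log₁₀ d₁ + 5 = 7.46 − 13.0356 + 5 = -0.5756.
M₂ = 11.03 − 13.7260 + 5 = 2.3040.
L₁/L₂ = 10^(0.4(M₂ − M₁)) = 10^(0.4 × 2.8796) = 10^1.15184 = 14.185.

L₁/L₂ = 14.2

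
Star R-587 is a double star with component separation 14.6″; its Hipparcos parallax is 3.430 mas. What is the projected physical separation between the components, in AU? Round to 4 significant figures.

4257 AU

d = 1/p = 1/0.003430″ = 291.55 pc.
At distance d (pc), an angle of θ arcsec spans θ·d AU: s = 14.6 × 291.55 = 4256.6 AU.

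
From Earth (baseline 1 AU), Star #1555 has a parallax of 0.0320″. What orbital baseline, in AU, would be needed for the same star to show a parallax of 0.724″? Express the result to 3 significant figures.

22.6 AU

Parallax scales linearly with baseline: p ∝ B, so B = p_target / p_Earth × 1 AU.
B = 0.724 / 0.0320 = 22.625 AU.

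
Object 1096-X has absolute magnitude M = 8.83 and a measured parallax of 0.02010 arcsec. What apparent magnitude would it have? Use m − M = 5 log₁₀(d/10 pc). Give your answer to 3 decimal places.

m = 12.314

d = 1/p = 1/0.02010″ = 49.751 pc.
m − M = 5 log₁₀ d − 5 = 5 log₁₀(49.751) − 5 = 8.4840 − 5 = 3.4840.
m = M + (m − M) = 8.83 + 3.4840 = 12.314.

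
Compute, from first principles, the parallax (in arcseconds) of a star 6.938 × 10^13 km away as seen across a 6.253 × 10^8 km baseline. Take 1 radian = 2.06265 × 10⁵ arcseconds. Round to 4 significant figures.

θ ≈ B/d = (6.253 × 10^8) / (6.938 × 10^13) = 9.0127 × 10^-6 rad.
In arcseconds: 9.0127 × 10^-6 × 206265 = 1.859″.

1.859 arcsec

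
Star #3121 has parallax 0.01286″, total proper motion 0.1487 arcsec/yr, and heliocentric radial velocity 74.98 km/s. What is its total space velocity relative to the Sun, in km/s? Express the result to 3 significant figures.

92.9 km/s

d = 1/p = 1/0.01286″ = 77.76 pc.
v_t = 4.740 μ d = 4.740 × 0.1487 × 77.76 = 54.808 km/s.
v = √(v_r² + v_t²) = √(74.98² + 54.808²) = √8625.92 = 92.876 km/s.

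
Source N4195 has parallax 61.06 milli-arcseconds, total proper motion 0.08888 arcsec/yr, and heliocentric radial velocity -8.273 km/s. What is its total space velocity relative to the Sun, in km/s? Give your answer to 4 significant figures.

10.77 km/s

d = 1/p = 1/0.06106″ = 16.377 pc.
v_t = 4.740 μ d = 4.740 × 0.08888 × 16.377 = 6.8995 km/s.
v = √(v_r² + v_t²) = √((-8.273)² + 6.8995²) = √116.046 = 10.772 km/s.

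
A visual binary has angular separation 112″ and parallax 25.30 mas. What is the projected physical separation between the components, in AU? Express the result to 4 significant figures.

4427 AU

d = 1/p = 1/0.02530″ = 39.526 pc.
At distance d (pc), an angle of θ arcsec spans θ·d AU: s = 112 × 39.526 = 4426.9 AU.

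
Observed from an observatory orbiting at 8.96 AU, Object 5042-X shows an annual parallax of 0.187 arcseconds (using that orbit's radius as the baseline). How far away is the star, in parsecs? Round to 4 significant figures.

47.91 pc

With baseline B (in AU) and parallax p (in arcsec), d = B/p parsecs.
d = 8.96 / 0.187 = 47.914 pc.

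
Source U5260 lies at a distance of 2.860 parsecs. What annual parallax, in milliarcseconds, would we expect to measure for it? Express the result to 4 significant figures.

349.7 mas

p = 1/d = 1/2.86 = 0.34965 arcsec.
= 0.34965 × 1000 = 349.65 mas.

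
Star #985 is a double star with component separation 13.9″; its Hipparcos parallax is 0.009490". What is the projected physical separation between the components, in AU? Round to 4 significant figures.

1465 AU

d = 1/p = 1/0.009490″ = 105.37 pc.
At distance d (pc), an angle of θ arcsec spans θ·d AU: s = 13.9 × 105.37 = 1464.6 AU.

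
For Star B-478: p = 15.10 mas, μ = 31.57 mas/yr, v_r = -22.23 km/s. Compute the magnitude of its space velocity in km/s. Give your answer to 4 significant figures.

d = 1/p = 1/0.01510″ = 66.225 pc.
μ = 31.57 mas/yr = 0.03157 ″/yr.
v_t = 4.740 μ d = 4.740 × 0.03157 × 66.225 = 9.91 km/s.
v = √(v_r² + v_t²) = √((-22.23)² + 9.91²) = √592.381 = 24.339 km/s.

24.34 km/s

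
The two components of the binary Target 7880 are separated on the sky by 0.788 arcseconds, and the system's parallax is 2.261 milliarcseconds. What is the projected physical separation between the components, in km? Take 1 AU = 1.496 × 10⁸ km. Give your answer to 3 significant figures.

d = 1/p = 1/0.002261″ = 442.28 pc.
At distance d (pc), an angle of θ arcsec spans θ·d AU: s = 0.788 × 442.28 = 348.52 AU.
= 348.52 × 1.496 × 10⁸ km = 5.2139 × 10^10 km.

5.21 × 10^10 km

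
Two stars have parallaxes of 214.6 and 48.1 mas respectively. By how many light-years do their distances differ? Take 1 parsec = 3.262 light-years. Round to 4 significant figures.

52.62 ly

d_A = 1/0.2146″ = 4.6598 pc; d_B = 1/0.04810″ = 20.79 pc.
|d_B − d_A| = |20.79 − 4.6598| = 16.13 pc = 16.13 × 3.262 ly = 52.616 ly.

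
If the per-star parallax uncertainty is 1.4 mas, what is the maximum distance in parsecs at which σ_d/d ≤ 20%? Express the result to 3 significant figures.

σ_d/d = σ_p/p, so the condition is σ_p/p ≤ 0.20, i.e. p ≥ σ_p/0.20.
p_min = 1.4/0.20 = 7 mas = 0.007 arcsec.
d_max = 1/p_min = 1/0.007 = 142.86 pc.

143 pc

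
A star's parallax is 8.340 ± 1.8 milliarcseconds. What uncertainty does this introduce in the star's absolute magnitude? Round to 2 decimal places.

M = m − 5 log₁₀ d + 5 = m + 5 log₁₀ p + 5, so ∂M/∂p = 5/(p ln 10).
σ_M = (5/ln 10) · (σ_p/p) = 2.1715 × 1.8/8.340 = 2.1715 × 0.21583 = 0.46867.

σ_M = 0.47 mag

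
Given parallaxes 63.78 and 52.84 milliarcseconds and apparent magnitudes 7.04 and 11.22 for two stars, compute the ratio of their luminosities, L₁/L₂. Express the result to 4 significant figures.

L₁/L₂ = 32.25

d₁ = 1/p₁ = 1/0.06378″ = 15.679 pc; d₂ = 1/p₂ = 1/0.05284″ = 18.925 pc.
M₁ = m₁ − 5 log₁₀ d₁ + 5 = 7.04 − 5.9766 + 5 = 6.0634.
M₂ = 11.22 − 6.3852 + 5 = 9.8348.
L₁/L₂ = 10^(0.4(M₂ − M₁)) = 10^(0.4 × 3.7714) = 10^1.50856 = 32.252.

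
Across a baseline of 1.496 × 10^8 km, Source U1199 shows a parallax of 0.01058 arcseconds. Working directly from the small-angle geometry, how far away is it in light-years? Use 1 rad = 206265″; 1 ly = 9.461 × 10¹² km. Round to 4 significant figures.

308.3 ly

θ = 0.01058″ = 0.01058/206265 = 5.1293 × 10^-8 rad.
d = B/θ = (1.496 × 10^8) / (5.1293 × 10^-8) = 2.9166 × 10^15 km = (2.9166 × 10^15) / (9.461 × 10^12) ly = 308.28 ly.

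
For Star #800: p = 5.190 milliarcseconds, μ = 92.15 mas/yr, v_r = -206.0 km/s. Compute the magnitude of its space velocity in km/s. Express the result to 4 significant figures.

d = 1/p = 1/0.005190″ = 192.68 pc.
μ = 92.15 mas/yr = 0.09215 ″/yr.
v_t = 4.740 μ d = 4.740 × 0.09215 × 192.68 = 84.161 km/s.
v = √(v_r² + v_t²) = √((-206.0)² + 84.161²) = √49519.1 = 222.53 km/s.

222.5 km/s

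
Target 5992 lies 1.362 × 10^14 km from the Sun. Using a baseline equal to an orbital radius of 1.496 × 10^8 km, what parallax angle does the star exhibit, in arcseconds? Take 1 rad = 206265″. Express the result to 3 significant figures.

0.227 arcsec

θ ≈ B/d = (1.496 × 10^8) / (1.362 × 10^14) = 1.0984 × 10^-6 rad.
In arcseconds: 1.0984 × 10^-6 × 206265 = 0.22656″.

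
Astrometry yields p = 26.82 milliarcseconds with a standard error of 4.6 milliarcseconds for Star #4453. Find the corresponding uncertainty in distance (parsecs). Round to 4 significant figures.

d = 1/p, so σ_d = σ_p / p².
σ_d = 0.00460 / (0.02682)² = 0.00460 / 0.00071931 = 6.395 pc.

6.395 pc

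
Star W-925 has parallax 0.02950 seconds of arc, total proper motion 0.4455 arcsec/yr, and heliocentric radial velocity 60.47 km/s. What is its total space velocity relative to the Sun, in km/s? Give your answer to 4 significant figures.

d = 1/p = 1/0.02950″ = 33.898 pc.
v_t = 4.740 μ d = 4.740 × 0.4455 × 33.898 = 71.581 km/s.
v = √(v_r² + v_t²) = √(60.47² + 71.581²) = √8780.46 = 93.704 km/s.

93.70 km/s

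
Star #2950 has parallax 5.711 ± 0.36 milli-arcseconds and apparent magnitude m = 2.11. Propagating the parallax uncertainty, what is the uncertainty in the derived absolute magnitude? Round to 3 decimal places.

M = m − 5 log₁₀ d + 5 = m + 5 log₁₀ p + 5, so ∂M/∂p = 5/(p ln 10).
σ_M = (5/ln 10) · (σ_p/p) = 2.1715 × 0.36/5.711 = 2.1715 × 0.063036 = 0.13688.

σ_M = 0.137 mag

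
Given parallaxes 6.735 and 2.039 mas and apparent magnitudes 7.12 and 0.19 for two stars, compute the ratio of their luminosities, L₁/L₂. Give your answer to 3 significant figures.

d₁ = 1/p₁ = 1/0.006735″ = 148.48 pc; d₂ = 1/p₂ = 1/0.002039″ = 490.44 pc.
M₁ = m₁ − 5 log₁₀ d₁ + 5 = 7.12 − 10.8583 + 5 = 1.2617.
M₂ = 0.19 − 13.4529 + 5 = -8.2629.
L₁/L₂ = 10^(0.4(M₂ − M₁)) = 10^(0.4 × (-9.5246)) = 10^(-3.80984) = 0.00015494.

L₁/L₂ = 0.000155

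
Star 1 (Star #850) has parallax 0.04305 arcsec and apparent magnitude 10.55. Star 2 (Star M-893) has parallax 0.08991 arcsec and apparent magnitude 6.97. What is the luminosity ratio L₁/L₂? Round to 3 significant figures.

d₁ = 1/p₁ = 1/0.04305″ = 23.229 pc; d₂ = 1/p₂ = 1/0.08991″ = 11.122 pc.
M₁ = m₁ − 5 log₁₀ d₁ + 5 = 10.55 − 6.8302 + 5 = 8.7198.
M₂ = 6.97 − 5.2309 + 5 = 6.7391.
L₁/L₂ = 10^(0.4(M₂ − M₁)) = 10^(0.4 × (-1.9807)) = 10^(-0.79228) = 0.16133.

L₁/L₂ = 0.161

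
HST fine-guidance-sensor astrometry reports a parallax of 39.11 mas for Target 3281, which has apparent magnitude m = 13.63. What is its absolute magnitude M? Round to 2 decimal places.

d = 1/p = 1/0.03911″ = 25.569 pc.
m − M = 5 log₁₀(25.569) − 5 = 7.0386 − 5 = 2.0386.
M = m − (m − M) = 13.63 − 2.0386 = 11.59.

M = 11.59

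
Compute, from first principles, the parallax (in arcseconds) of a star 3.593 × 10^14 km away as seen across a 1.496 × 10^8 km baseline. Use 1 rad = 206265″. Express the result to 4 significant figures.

θ ≈ B/d = (1.496 × 10^8) / (3.593 × 10^14) = 4.1637 × 10^-7 rad.
In arcseconds: 4.1637 × 10^-7 × 206265 = 0.085883″.

0.08588 arcsec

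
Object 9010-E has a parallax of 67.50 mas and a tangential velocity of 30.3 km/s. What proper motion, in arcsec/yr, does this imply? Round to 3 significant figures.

0.431 arcsec/yr

d = 1/p = 1/0.06750″ = 14.815 pc.
μ = v_t / (4.74 d) = 30.3 / (4.74 × 14.815) = 30.3 / 70.223 = 0.43148 ″/yr.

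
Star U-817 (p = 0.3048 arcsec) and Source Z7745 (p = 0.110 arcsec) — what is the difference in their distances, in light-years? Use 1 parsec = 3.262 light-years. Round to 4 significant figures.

18.95 ly

d_A = 1/0.3048″ = 3.2808 pc; d_B = 1/0.1100″ = 9.0909 pc.
|d_B − d_A| = |9.0909 − 3.2808| = 5.8101 pc = 5.8101 × 3.262 ly = 18.953 ly.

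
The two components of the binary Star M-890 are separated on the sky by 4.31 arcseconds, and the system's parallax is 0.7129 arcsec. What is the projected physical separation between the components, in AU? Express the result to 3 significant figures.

6.05 AU

d = 1/p = 1/0.7129″ = 1.4027 pc.
At distance d (pc), an angle of θ arcsec spans θ·d AU: s = 4.31 × 1.4027 = 6.0456 AU.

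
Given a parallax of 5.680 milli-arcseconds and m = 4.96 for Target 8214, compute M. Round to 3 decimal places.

d = 1/p = 1/0.005680″ = 176.06 pc.
m − M = 5 log₁₀(176.06) − 5 = 11.2283 − 5 = 6.2283.
M = m − (m − M) = 4.96 − 6.2283 = -1.268.

M = -1.268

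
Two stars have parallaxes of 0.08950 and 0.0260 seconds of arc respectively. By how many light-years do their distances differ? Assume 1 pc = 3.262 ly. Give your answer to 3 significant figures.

89.0 ly

d_A = 1/0.08950″ = 11.173 pc; d_B = 1/0.02600″ = 38.462 pc.
|d_B − d_A| = |38.462 − 11.173| = 27.289 pc = 27.289 × 3.262 ly = 89.017 ly.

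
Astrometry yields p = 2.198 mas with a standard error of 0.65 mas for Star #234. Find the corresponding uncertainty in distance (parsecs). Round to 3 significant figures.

d = 1/p, so σ_d = σ_p / p².
σ_d = 0.000650 / (0.002198)² = 0.000650 / 0.0000048312 = 134.54 pc.

135 pc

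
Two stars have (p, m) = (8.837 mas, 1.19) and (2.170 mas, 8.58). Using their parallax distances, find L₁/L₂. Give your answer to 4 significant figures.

d₁ = 1/p₁ = 1/0.008837″ = 113.16 pc; d₂ = 1/p₂ = 1/0.002170″ = 460.83 pc.
M₁ = m₁ − 5 log₁₀ d₁ + 5 = 1.19 − 10.2685 + 5 = -4.0785.
M₂ = 8.58 − 13.3177 + 5 = 0.2623.
L₁/L₂ = 10^(0.4(M₂ − M₁)) = 10^(0.4 × 4.3408) = 10^1.73632 = 54.49.

L₁/L₂ = 54.49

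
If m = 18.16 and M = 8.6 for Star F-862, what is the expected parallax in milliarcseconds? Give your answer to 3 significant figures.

1.22 mas

m − M = 18.16 − 8.6 = 9.56.
d = 10^((m−M)/5 + 1) = 10^2.912 = 816.58 pc.
p = 1/d = 1/816.58 = 0.0012246 arcsec = 1.2246 mas.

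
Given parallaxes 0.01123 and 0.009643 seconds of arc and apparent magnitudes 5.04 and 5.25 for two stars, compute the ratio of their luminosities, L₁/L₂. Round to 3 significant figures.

d₁ = 1/p₁ = 1/0.01123″ = 89.047 pc; d₂ = 1/p₂ = 1/0.009643″ = 103.7 pc.
M₁ = m₁ − 5 log₁₀ d₁ + 5 = 5.04 − 9.7481 + 5 = 0.2919.
M₂ = 5.25 − 10.0789 + 5 = 0.1711.
L₁/L₂ = 10^(0.4(M₂ − M₁)) = 10^(0.4 × (-0.1208)) = 10^(-0.04832) = 0.89471.

L₁/L₂ = 0.895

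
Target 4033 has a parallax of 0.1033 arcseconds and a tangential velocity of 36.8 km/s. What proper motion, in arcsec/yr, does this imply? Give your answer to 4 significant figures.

d = 1/p = 1/0.1033″ = 9.6805 pc.
μ = v_t / (4.74 d) = 36.8 / (4.74 × 9.6805) = 36.8 / 45.886 = 0.80199 ″/yr.

0.8020 arcsec/yr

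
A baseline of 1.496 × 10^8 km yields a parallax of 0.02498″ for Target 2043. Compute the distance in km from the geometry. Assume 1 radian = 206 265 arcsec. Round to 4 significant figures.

1.235 × 10^15 km

θ = 0.02498″ = 0.02498/206265 = 1.2111 × 10^-7 rad.
d = B/θ = (1.496 × 10^8) / (1.2111 × 10^-7) = 1.2352 × 10^15 km.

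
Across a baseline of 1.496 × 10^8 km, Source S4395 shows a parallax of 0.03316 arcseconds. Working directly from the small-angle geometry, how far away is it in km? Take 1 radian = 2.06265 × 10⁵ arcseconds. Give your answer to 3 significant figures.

θ = 0.03316″ = 0.03316/206265 = 1.6076 × 10^-7 rad.
d = B/θ = (1.496 × 10^8) / (1.6076 × 10^-7) = 9.3058 × 10^14 km.

9.31 × 10^14 km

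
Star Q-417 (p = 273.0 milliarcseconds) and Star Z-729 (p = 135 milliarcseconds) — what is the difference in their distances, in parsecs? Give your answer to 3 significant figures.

3.74 pc

d_A = 1/0.2730″ = 3.663 pc; d_B = 1/0.1350″ = 7.4074 pc.
|d_B − d_A| = |7.4074 − 3.663| = 3.7444 pc.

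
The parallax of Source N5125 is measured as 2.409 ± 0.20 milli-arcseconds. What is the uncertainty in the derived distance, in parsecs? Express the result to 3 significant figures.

d = 1/p, so σ_d = σ_p / p².
σ_d = 0.000200 / (0.002409)² = 0.000200 / 0.0000058033 = 34.463 pc.

34.5 pc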